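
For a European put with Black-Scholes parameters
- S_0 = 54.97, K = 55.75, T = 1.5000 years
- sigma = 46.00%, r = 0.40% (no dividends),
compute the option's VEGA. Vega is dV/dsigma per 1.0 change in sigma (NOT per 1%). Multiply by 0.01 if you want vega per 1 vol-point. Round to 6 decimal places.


Answer: Vega = 25.915686

Derivation:
d1 = 0.2673319350; d2 = -0.2960507058
phi(d1) = 0.3849384934; exp(-qT) = 1.0000000000; exp(-rT) = 0.9940179641
Vega = S * exp(-qT) * phi(d1) * sqrt(T) = 54.9700 * 1.0000000000 * 0.3849384934 * 1.2247448714 = 25.915686


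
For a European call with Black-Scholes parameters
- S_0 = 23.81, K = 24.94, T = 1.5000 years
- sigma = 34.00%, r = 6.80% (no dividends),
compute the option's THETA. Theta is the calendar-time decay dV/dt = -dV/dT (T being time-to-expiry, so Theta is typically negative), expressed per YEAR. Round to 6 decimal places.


Answer: Theta = -1.963857

Derivation:
d1 = 0.3418064101; d2 = -0.0746068462
phi(d1) = 0.3763053575; exp(-qT) = 1.0000000000; exp(-rT) = 0.9030295517
Theta = -S*exp(-qT)*phi(d1)*sigma/(2*sqrt(T)) - r*K*exp(-rT)*N(d2) + q*S*exp(-qT)*N(d1)
N(d1) = 0.6337517074; N(d2) = 0.4702637634; sqrt(T) = 1.2247448714
Term 1 = -23.8100 * 1.0000000000 * 0.3763053575 * 0.3400 / (2 * 1.2247448714) = -1.2436640733
Term 2 = -0.0680 * 24.9400 * 0.9030295517 * 0.4702637634 = -0.7201929070
Term 3 = 0 (no dividend yield, q = 0)
Theta = -1.2436640733 + (-0.7201929070) + (0.0000000000) = -1.963857


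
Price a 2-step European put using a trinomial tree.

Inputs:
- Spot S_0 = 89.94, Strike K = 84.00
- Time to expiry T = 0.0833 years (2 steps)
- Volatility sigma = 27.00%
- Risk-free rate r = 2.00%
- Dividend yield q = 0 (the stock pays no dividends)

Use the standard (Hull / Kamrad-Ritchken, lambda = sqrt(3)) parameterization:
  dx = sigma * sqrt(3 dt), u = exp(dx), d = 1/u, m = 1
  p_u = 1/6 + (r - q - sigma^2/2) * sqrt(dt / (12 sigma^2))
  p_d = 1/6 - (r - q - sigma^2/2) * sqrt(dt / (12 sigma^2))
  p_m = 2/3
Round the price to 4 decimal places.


dt = T/N = 0.041650; dx = sigma*sqrt(3*dt) = 0.095440
u = exp(dx) = 1.100143; d = 1/u = 0.908973
p_u = 0.163077, p_m = 0.666667, p_d = 0.170256
Discount per step: exp(-r*dt) = 0.999167
Stock lattice S(k, j) with j the centered position index:
  k=0: S(0,+0) = 89.9400
  k=1: S(1,-1) = 81.7530; S(1,+0) = 89.9400; S(1,+1) = 98.9469
  k=2: S(2,-2) = 74.3112; S(2,-1) = 81.7530; S(2,+0) = 89.9400; S(2,+1) = 98.9469; S(2,+2) = 108.8557
Terminal payoffs V(N, j) = max(K - S_T, 0):
  V(2,-2) = 9.688766; V(2,-1) = 2.247004; V(2,+0) = 0.000000; V(2,+1) = 0.000000; V(2,+2) = 0.000000
Backward induction: V(k, j) = exp(-r*dt) * [p_u * V(k+1, j+1) + p_m * V(k+1, j) + p_d * V(k+1, j-1)]
  V(1,-1) = exp(-r*dt) * [p_u*0.000000 + p_m*2.247004 + p_d*9.688766] = 3.144953
  V(1,+0) = exp(-r*dt) * [p_u*0.000000 + p_m*0.000000 + p_d*2.247004] = 0.382247
  V(1,+1) = exp(-r*dt) * [p_u*0.000000 + p_m*0.000000 + p_d*0.000000] = 0.000000
  V(0,+0) = exp(-r*dt) * [p_u*0.000000 + p_m*0.382247 + p_d*3.144953] = 0.789621

Answer: Price = V(0,0) = 0.7896


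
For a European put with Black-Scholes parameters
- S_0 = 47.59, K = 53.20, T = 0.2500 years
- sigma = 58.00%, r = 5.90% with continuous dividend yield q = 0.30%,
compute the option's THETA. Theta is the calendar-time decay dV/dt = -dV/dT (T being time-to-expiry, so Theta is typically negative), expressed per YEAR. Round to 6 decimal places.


d1 = -0.1909853145; d2 = -0.4809853145
phi(d1) = 0.3917324380; exp(-qT) = 0.9992502812; exp(-rT) = 0.9853582484
Theta = -S*exp(-qT)*phi(d1)*sigma/(2*sqrt(T)) + r*K*exp(-rT)*N(-d2) - q*S*exp(-qT)*N(-d1)
N(-d1) = 0.5757314507; N(-d2) = 0.6847365320; sqrt(T) = 0.5000000000
Term 1 = -47.5900 * 0.9992502812 * 0.3917324380 * 0.5800 / (2 * 0.5000000000) = -10.8045706329
Term 2 = 0.0590 * 53.2000 * 0.9853582484 * 0.6847365320 = 2.1177822270
Term 3 = -0.0030 * 47.5900 * 0.9992502812 * 0.5757314507 = -0.0821355544
Theta = -10.8045706329 + (2.1177822270) + (-0.0821355544) = -8.768924

Answer: Theta = -8.768924


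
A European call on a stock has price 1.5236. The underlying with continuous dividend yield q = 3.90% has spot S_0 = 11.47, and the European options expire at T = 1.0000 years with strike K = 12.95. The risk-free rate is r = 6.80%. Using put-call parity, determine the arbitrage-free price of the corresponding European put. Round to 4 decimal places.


Put-call parity: C - P = S_0 * exp(-qT) - K * exp(-rT).
S_0 * exp(-qT) = 11.4700 * 0.96175071 = 11.03128063
K * exp(-rT) = 12.9500 * 0.93426047 = 12.09867313
P = C - S*exp(-qT) + K*exp(-rT)
P = 1.5236 - 11.03128063 + 12.09867313 = 2.5910

Answer: Put price = 2.5910


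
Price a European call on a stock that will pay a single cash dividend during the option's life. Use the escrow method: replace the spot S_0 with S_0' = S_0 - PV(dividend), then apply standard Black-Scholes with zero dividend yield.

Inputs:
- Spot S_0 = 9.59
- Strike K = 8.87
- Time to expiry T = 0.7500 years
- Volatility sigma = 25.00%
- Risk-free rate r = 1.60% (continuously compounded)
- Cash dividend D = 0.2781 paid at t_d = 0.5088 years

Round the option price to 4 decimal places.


PV(D) = D * exp(-r * t_d) = 0.2781 * 0.99189225 = 0.27584523
S_0' = S_0 - PV(D) = 9.5900 - 0.27584523 = 9.31415477
d1 = (ln(S_0'/K) + (r + sigma^2/2)*T) / (sigma*sqrt(T)) = 0.38935562
d2 = d1 - sigma*sqrt(T) = 0.17284927
exp(-rT) = 0.98807171
N(d1) = 0.65149345; N(d2) = 0.56861505
C = S_0' * N(d1) - K * exp(-rT) * N(d2) = 9.31415477 * 0.65149345 - 8.8700 * 0.98807171 * 0.56861505 = 1.0847

Answer: Price = 1.0847


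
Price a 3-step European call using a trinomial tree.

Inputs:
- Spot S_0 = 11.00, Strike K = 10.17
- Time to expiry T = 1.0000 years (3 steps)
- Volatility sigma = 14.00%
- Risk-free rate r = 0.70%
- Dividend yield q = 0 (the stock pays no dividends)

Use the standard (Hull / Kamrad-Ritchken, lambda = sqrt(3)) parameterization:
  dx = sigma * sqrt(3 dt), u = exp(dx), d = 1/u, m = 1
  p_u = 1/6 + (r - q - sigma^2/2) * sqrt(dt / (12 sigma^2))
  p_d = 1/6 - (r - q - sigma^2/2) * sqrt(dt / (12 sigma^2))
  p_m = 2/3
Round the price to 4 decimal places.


dt = T/N = 0.333333; dx = sigma*sqrt(3*dt) = 0.140000
u = exp(dx) = 1.150274; d = 1/u = 0.869358
p_u = 0.163333, p_m = 0.666667, p_d = 0.170000
Discount per step: exp(-r*dt) = 0.997669
Stock lattice S(k, j) with j the centered position index:
  k=0: S(0,+0) = 11.0000
  k=1: S(1,-1) = 9.5629; S(1,+0) = 11.0000; S(1,+1) = 12.6530
  k=2: S(2,-2) = 8.3136; S(2,-1) = 9.5629; S(2,+0) = 11.0000; S(2,+1) = 12.6530; S(2,+2) = 14.5544
  k=3: S(3,-3) = 7.2275; S(3,-2) = 8.3136; S(3,-1) = 9.5629; S(3,+0) = 11.0000; S(3,+1) = 12.6530; S(3,+2) = 14.5544; S(3,+3) = 16.7416
Terminal payoffs V(N, j) = max(S_T - K, 0):
  V(3,-3) = 0.000000; V(3,-2) = 0.000000; V(3,-1) = 0.000000; V(3,+0) = 0.830000; V(3,+1) = 2.483012; V(3,+2) = 4.384428; V(3,+3) = 6.571577
Backward induction: V(k, j) = exp(-r*dt) * [p_u * V(k+1, j+1) + p_m * V(k+1, j) + p_d * V(k+1, j-1)]
  V(2,-2) = exp(-r*dt) * [p_u*0.000000 + p_m*0.000000 + p_d*0.000000] = 0.000000
  V(2,-1) = exp(-r*dt) * [p_u*0.830000 + p_m*0.000000 + p_d*0.000000] = 0.135251
  V(2,+0) = exp(-r*dt) * [p_u*2.483012 + p_m*0.830000 + p_d*0.000000] = 0.956657
  V(2,+1) = exp(-r*dt) * [p_u*4.384428 + p_m*2.483012 + p_d*0.830000] = 2.506709
  V(2,+2) = exp(-r*dt) * [p_u*6.571577 + p_m*4.384428 + p_d*2.483012] = 4.408124
  V(1,-1) = exp(-r*dt) * [p_u*0.956657 + p_m*0.135251 + p_d*0.000000] = 0.245847
  V(1,+0) = exp(-r*dt) * [p_u*2.506709 + p_m*0.956657 + p_d*0.135251] = 1.067699
  V(1,+1) = exp(-r*dt) * [p_u*4.408124 + p_m*2.506709 + p_d*0.956657] = 2.547813
  V(0,+0) = exp(-r*dt) * [p_u*2.547813 + p_m*1.067699 + p_d*0.245847] = 1.167010

Answer: Price = V(0,0) = 1.1670


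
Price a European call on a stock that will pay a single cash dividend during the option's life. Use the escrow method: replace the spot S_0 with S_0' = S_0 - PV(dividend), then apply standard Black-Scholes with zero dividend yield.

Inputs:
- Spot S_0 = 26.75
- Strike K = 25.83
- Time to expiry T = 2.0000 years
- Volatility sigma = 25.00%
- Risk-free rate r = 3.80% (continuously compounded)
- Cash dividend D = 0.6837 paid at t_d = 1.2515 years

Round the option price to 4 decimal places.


PV(D) = D * exp(-r * t_d) = 0.6837 * 0.95355612 = 0.65194632
S_0' = S_0 - PV(D) = 26.7500 - 0.65194632 = 26.09805368
d1 = (ln(S_0'/K) + (r + sigma^2/2)*T) / (sigma*sqrt(T)) = 0.42093821
d2 = d1 - sigma*sqrt(T) = 0.06738482
exp(-rT) = 0.92681621
N(d1) = 0.66309990; N(d2) = 0.52686232
C = S_0' * N(d1) - K * exp(-rT) * N(d2) = 26.09805368 * 0.66309990 - 25.8300 * 0.92681621 * 0.52686232 = 4.6927

Answer: Price = 4.6927


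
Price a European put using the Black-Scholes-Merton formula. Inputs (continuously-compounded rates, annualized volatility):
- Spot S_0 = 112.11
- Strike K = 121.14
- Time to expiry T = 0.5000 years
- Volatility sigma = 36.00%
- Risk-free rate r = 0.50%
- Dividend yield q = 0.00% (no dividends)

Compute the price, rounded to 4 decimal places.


Answer: Price = 16.6651

Derivation:
d1 = (ln(S/K) + (r - q + 0.5*sigma^2) * T) / (sigma * sqrt(T)) = -0.16721649
d2 = d1 - sigma * sqrt(T) = -0.42177493
exp(-rT) = 0.99750312; exp(-qT) = 1.00000000
P = K * exp(-rT) * N(-d2) - S_0 * exp(-qT) * N(-d1)
N(-d1) = 0.56640015; N(-d2) = 0.66340535
P = 121.1400 * 0.99750312 * 0.66340535 - 112.1100 * 1.00000000 * 0.56640015 = 16.6651


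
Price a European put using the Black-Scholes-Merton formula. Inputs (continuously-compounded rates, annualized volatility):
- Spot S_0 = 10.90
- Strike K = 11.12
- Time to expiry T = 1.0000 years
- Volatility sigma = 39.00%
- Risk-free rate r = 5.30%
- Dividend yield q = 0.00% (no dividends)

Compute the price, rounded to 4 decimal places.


d1 = (ln(S/K) + (r - q + 0.5*sigma^2) * T) / (sigma * sqrt(T)) = 0.27966026
d2 = d1 - sigma * sqrt(T) = -0.11033974
exp(-rT) = 0.94838001; exp(-qT) = 1.00000000
P = K * exp(-rT) * N(-d2) - S_0 * exp(-qT) * N(-d1)
N(-d1) = 0.38986909; N(-d2) = 0.54393003
P = 11.1200 * 0.94838001 * 0.54393003 - 10.9000 * 1.00000000 * 0.38986909 = 1.4867

Answer: Price = 1.4867


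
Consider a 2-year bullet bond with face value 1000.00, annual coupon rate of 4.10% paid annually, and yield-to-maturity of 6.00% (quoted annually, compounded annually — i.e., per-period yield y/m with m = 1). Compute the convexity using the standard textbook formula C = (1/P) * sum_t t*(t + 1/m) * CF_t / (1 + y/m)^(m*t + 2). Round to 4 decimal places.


Answer: Convexity = 5.1973

Derivation:
Coupon per period c = face * coupon_rate / m = 41.000000
Periods per year m = 1; per-period yield y/m = 0.060000
Number of cashflows N = 2
Cashflows (t years, CF_t, discount factor 1/(1+y/m)^(m*t), PV):
  t = 1.0000: CF_t = 41.000000, DF = 0.943396, PV = 38.679245
  t = 2.0000: CF_t = 1041.000000, DF = 0.889996, PV = 926.486294
Price P = sum_t PV_t = 965.165539
Convexity numerator sum_t t*(t + 1/m) * CF_t / (1+y/m)^(m*t + 2):
  t = 1.0000: term = 68.848781
  t = 2.0000: term = 4947.417021
Convexity = (1/P) * sum = 5016.265802 / 965.165539 = 5.197311


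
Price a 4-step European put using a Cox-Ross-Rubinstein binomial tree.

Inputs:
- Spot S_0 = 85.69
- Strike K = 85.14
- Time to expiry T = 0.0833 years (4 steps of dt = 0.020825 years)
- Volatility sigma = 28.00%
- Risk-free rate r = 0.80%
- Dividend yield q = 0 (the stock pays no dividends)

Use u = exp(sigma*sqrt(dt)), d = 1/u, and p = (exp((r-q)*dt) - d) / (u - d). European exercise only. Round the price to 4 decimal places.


Answer: Price = V(0,0) = 2.3884

Derivation:
dt = T/N = 0.020825
u = exp(sigma*sqrt(dt)) = 1.041234; d = 1/u = 0.960399
p = (exp((r-q)*dt) - d) / (u - d) = 0.491961
Discount per step: exp(-r*dt) = 0.999833
Stock lattice S(k, i) with i counting down-moves:
  k=0: S(0,0) = 85.6900
  k=1: S(1,0) = 89.2233; S(1,1) = 82.2966
  k=2: S(2,0) = 92.9024; S(2,1) = 85.6900; S(2,2) = 79.0376
  k=3: S(3,0) = 96.7331; S(3,1) = 89.2233; S(3,2) = 82.2966; S(3,3) = 75.9076
  k=4: S(4,0) = 100.7218; S(4,1) = 92.9024; S(4,2) = 85.6900; S(4,3) = 79.0376; S(4,4) = 72.9016
Terminal payoffs V(N, i) = max(K - S_T, 0):
  V(4,0) = 0.000000; V(4,1) = 0.000000; V(4,2) = 0.000000; V(4,3) = 6.102434; V(4,4) = 12.238414
Backward induction: V(k, i) = exp(-r*dt) * [p * V(k+1, i) + (1-p) * V(k+1, i+1)].
  V(3,0) = exp(-r*dt) * [p*0.000000 + (1-p)*0.000000] = 0.000000
  V(3,1) = exp(-r*dt) * [p*0.000000 + (1-p)*0.000000] = 0.000000
  V(3,2) = exp(-r*dt) * [p*0.000000 + (1-p)*6.102434] = 3.099758
  V(3,3) = exp(-r*dt) * [p*6.102434 + (1-p)*12.238414] = 9.218216
  V(2,0) = exp(-r*dt) * [p*0.000000 + (1-p)*0.000000] = 0.000000
  V(2,1) = exp(-r*dt) * [p*0.000000 + (1-p)*3.099758] = 1.574536
  V(2,2) = exp(-r*dt) * [p*3.099758 + (1-p)*9.218216] = 6.207139
  V(1,0) = exp(-r*dt) * [p*0.000000 + (1-p)*1.574536] = 0.799793
  V(1,1) = exp(-r*dt) * [p*1.574536 + (1-p)*6.207139] = 3.927425
  V(0,0) = exp(-r*dt) * [p*0.799793 + (1-p)*3.927425] = 2.388354


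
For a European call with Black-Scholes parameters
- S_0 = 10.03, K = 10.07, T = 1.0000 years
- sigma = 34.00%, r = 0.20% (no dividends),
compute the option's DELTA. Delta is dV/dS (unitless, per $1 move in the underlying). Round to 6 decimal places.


d1 = 0.1641761625; d2 = -0.1758238375
phi(d1) = 0.3936018399; exp(-qT) = 1.0000000000; exp(-rT) = 0.9980019987
N(d1) = 0.5652037670
Delta = exp(-qT) * N(d1) = 1.0000000000 * 0.5652037670 = 0.565204

Answer: Delta = 0.565204


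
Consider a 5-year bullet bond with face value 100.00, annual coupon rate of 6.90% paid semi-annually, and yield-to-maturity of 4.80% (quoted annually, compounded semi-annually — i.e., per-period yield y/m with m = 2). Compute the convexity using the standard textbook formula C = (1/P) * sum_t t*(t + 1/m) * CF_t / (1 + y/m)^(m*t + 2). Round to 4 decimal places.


Coupon per period c = face * coupon_rate / m = 3.450000
Periods per year m = 2; per-period yield y/m = 0.024000
Number of cashflows N = 10
Cashflows (t years, CF_t, discount factor 1/(1+y/m)^(m*t), PV):
  t = 0.5000: CF_t = 3.450000, DF = 0.976562, PV = 3.369141
  t = 1.0000: CF_t = 3.450000, DF = 0.953674, PV = 3.290176
  t = 1.5000: CF_t = 3.450000, DF = 0.931323, PV = 3.213063
  t = 2.0000: CF_t = 3.450000, DF = 0.909495, PV = 3.137757
  t = 2.5000: CF_t = 3.450000, DF = 0.888178, PV = 3.064216
  t = 3.0000: CF_t = 3.450000, DF = 0.867362, PV = 2.992398
  t = 3.5000: CF_t = 3.450000, DF = 0.847033, PV = 2.922264
  t = 4.0000: CF_t = 3.450000, DF = 0.827181, PV = 2.853773
  t = 4.5000: CF_t = 3.450000, DF = 0.807794, PV = 2.786888
  t = 5.0000: CF_t = 103.450000, DF = 0.788861, PV = 81.607661
Price P = sum_t PV_t = 109.237335
Convexity numerator sum_t t*(t + 1/m) * CF_t / (1+y/m)^(m*t + 2):
  t = 0.5000: term = 1.606531
  t = 1.0000: term = 4.706635
  t = 1.5000: term = 9.192647
  t = 2.0000: term = 14.961990
  t = 2.5000: term = 21.916978
  t = 3.0000: term = 29.964618
  t = 3.5000: term = 39.016429
  t = 4.0000: term = 48.988262
  t = 4.5000: term = 59.800125
  t = 5.0000: term = 2140.246074
Convexity = (1/P) * sum = 2370.400289 / 109.237335 = 21.699543

Answer: Convexity = 21.6995


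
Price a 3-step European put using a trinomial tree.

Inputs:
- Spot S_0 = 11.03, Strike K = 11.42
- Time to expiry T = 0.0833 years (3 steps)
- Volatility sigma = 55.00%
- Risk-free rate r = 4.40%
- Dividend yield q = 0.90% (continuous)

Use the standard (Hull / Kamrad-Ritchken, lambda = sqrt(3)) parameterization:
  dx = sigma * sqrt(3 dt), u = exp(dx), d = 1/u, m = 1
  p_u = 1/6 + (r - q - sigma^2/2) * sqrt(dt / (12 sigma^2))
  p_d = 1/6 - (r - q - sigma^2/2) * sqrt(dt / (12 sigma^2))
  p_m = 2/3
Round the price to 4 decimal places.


dt = T/N = 0.027767; dx = sigma*sqrt(3*dt) = 0.158740
u = exp(dx) = 1.172033; d = 1/u = 0.853219
p_u = 0.156499, p_m = 0.666667, p_d = 0.176834
Discount per step: exp(-r*dt) = 0.998779
Stock lattice S(k, j) with j the centered position index:
  k=0: S(0,+0) = 11.0300
  k=1: S(1,-1) = 9.4110; S(1,+0) = 11.0300; S(1,+1) = 12.9275
  k=2: S(2,-2) = 8.0296; S(2,-1) = 9.4110; S(2,+0) = 11.0300; S(2,+1) = 12.9275; S(2,+2) = 15.1515
  k=3: S(3,-3) = 6.8510; S(3,-2) = 8.0296; S(3,-1) = 9.4110; S(3,+0) = 11.0300; S(3,+1) = 12.9275; S(3,+2) = 15.1515; S(3,+3) = 17.7580
Terminal payoffs V(N, j) = max(K - S_T, 0):
  V(3,-3) = 4.568962; V(3,-2) = 3.390360; V(3,-1) = 2.009000; V(3,+0) = 0.390000; V(3,+1) = 0.000000; V(3,+2) = 0.000000; V(3,+3) = 0.000000
Backward induction: V(k, j) = exp(-r*dt) * [p_u * V(k+1, j+1) + p_m * V(k+1, j) + p_d * V(k+1, j-1)]
  V(2,-2) = exp(-r*dt) * [p_u*2.009000 + p_m*3.390360 + p_d*4.568962] = 3.378464
  V(2,-1) = exp(-r*dt) * [p_u*0.390000 + p_m*2.009000 + p_d*3.390360] = 1.997456
  V(2,+0) = exp(-r*dt) * [p_u*0.000000 + p_m*0.390000 + p_d*2.009000] = 0.614508
  V(2,+1) = exp(-r*dt) * [p_u*0.000000 + p_m*0.000000 + p_d*0.390000] = 0.068881
  V(2,+2) = exp(-r*dt) * [p_u*0.000000 + p_m*0.000000 + p_d*0.000000] = 0.000000
  V(1,-1) = exp(-r*dt) * [p_u*0.614508 + p_m*1.997456 + p_d*3.378464] = 2.022762
  V(1,+0) = exp(-r*dt) * [p_u*0.068881 + p_m*0.614508 + p_d*1.997456] = 0.772725
  V(1,+1) = exp(-r*dt) * [p_u*0.000000 + p_m*0.068881 + p_d*0.614508] = 0.154398
  V(0,+0) = exp(-r*dt) * [p_u*0.154398 + p_m*0.772725 + p_d*2.022762] = 0.895911

Answer: Price = V(0,0) = 0.8959


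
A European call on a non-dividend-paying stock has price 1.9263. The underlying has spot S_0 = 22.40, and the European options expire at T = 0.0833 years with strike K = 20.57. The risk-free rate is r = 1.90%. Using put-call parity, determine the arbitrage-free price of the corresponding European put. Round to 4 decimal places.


Answer: Put price = 0.0638

Derivation:
Put-call parity: C - P = S_0 * exp(-qT) - K * exp(-rT).
S_0 * exp(-qT) = 22.4000 * 1.00000000 = 22.40000000
K * exp(-rT) = 20.5700 * 0.99841855 = 20.53746961
P = C - S*exp(-qT) + K*exp(-rT)
P = 1.9263 - 22.40000000 + 20.53746961 = 0.0638


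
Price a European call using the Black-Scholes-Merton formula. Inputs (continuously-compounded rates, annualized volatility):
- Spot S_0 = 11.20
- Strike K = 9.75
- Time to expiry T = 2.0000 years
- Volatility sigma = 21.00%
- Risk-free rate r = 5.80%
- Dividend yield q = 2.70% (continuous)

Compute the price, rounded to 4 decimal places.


d1 = (ln(S/K) + (r - q + 0.5*sigma^2) * T) / (sigma * sqrt(T)) = 0.82410431
d2 = d1 - sigma * sqrt(T) = 0.52711946
exp(-rT) = 0.89047522; exp(-qT) = 0.94743211
C = S_0 * exp(-qT) * N(d1) - K * exp(-rT) * N(d2)
N(d1) = 0.79505985; N(d2) = 0.70094468
C = 11.2000 * 0.94743211 * 0.79505985 - 9.7500 * 0.89047522 * 0.70094468 = 2.3509

Answer: Price = 2.3509


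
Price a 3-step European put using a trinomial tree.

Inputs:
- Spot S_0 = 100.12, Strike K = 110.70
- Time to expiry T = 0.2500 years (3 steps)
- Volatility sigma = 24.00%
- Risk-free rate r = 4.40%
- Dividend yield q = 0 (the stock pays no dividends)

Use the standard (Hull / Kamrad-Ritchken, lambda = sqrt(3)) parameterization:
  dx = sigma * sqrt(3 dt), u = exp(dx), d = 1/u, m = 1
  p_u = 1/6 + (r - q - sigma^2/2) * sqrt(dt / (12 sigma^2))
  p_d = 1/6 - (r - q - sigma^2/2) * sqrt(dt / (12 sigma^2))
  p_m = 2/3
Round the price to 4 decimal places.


dt = T/N = 0.083333; dx = sigma*sqrt(3*dt) = 0.120000
u = exp(dx) = 1.127497; d = 1/u = 0.886920
p_u = 0.171944, p_m = 0.666667, p_d = 0.161389
Discount per step: exp(-r*dt) = 0.996340
Stock lattice S(k, j) with j the centered position index:
  k=0: S(0,+0) = 100.1200
  k=1: S(1,-1) = 88.7985; S(1,+0) = 100.1200; S(1,+1) = 112.8850
  k=2: S(2,-2) = 78.7572; S(2,-1) = 88.7985; S(2,+0) = 100.1200; S(2,+1) = 112.8850; S(2,+2) = 127.2775
  k=3: S(3,-3) = 69.8514; S(3,-2) = 78.7572; S(3,-1) = 88.7985; S(3,+0) = 100.1200; S(3,+1) = 112.8850; S(3,+2) = 127.2775; S(3,+3) = 143.5049
Terminal payoffs V(N, j) = max(K - S_T, 0):
  V(3,-3) = 40.848646; V(3,-2) = 31.942819; V(3,-1) = 21.901526; V(3,+0) = 10.580000; V(3,+1) = 0.000000; V(3,+2) = 0.000000; V(3,+3) = 0.000000
Backward induction: V(k, j) = exp(-r*dt) * [p_u * V(k+1, j+1) + p_m * V(k+1, j) + p_d * V(k+1, j-1)]
  V(2,-2) = exp(-r*dt) * [p_u*21.901526 + p_m*31.942819 + p_d*40.848646] = 31.537725
  V(2,-1) = exp(-r*dt) * [p_u*10.580000 + p_m*21.901526 + p_d*31.942819] = 21.496441
  V(2,+0) = exp(-r*dt) * [p_u*0.000000 + p_m*10.580000 + p_d*21.901526] = 10.549245
  V(2,+1) = exp(-r*dt) * [p_u*0.000000 + p_m*0.000000 + p_d*10.580000] = 1.701245
  V(2,+2) = exp(-r*dt) * [p_u*0.000000 + p_m*0.000000 + p_d*0.000000] = 0.000000
  V(1,-1) = exp(-r*dt) * [p_u*10.549245 + p_m*21.496441 + p_d*31.537725] = 21.156965
  V(1,+0) = exp(-r*dt) * [p_u*1.701245 + p_m*10.549245 + p_d*21.496441] = 10.755128
  V(1,+1) = exp(-r*dt) * [p_u*0.000000 + p_m*1.701245 + p_d*10.549245] = 2.826312
  V(0,+0) = exp(-r*dt) * [p_u*2.826312 + p_m*10.755128 + p_d*21.156965] = 11.030035

Answer: Price = V(0,0) = 11.0300


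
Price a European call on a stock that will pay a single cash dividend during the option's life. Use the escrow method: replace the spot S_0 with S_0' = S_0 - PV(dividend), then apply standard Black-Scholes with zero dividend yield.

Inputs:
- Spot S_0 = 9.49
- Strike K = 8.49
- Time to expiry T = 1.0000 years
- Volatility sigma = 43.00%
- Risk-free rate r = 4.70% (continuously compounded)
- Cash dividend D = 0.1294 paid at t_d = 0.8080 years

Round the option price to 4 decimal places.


PV(D) = D * exp(-r * t_d) = 0.1294 * 0.96273605 = 0.12457804
S_0' = S_0 - PV(D) = 9.4900 - 0.12457804 = 9.36542196
d1 = (ln(S_0'/K) + (r + sigma^2/2)*T) / (sigma*sqrt(T)) = 0.55252417
d2 = d1 - sigma*sqrt(T) = 0.12252417
exp(-rT) = 0.95408740
N(d1) = 0.70970536; N(d2) = 0.54875805
C = S_0' * N(d1) - K * exp(-rT) * N(d2) = 9.36542196 * 0.70970536 - 8.4900 * 0.95408740 * 0.54875805 = 2.2016

Answer: Price = 2.2016


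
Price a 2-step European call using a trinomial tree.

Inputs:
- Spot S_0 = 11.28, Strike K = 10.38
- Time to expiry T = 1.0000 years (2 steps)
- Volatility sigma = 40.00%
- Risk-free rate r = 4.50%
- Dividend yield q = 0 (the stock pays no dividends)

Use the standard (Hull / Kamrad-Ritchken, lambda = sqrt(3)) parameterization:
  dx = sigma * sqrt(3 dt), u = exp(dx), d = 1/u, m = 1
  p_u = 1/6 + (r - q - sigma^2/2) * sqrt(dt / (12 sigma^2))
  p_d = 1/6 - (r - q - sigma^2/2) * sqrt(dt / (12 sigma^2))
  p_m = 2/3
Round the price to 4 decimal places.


dt = T/N = 0.500000; dx = sigma*sqrt(3*dt) = 0.489898
u = exp(dx) = 1.632150; d = 1/u = 0.612689
p_u = 0.148806, p_m = 0.666667, p_d = 0.184528
Discount per step: exp(-r*dt) = 0.977751
Stock lattice S(k, j) with j the centered position index:
  k=0: S(0,+0) = 11.2800
  k=1: S(1,-1) = 6.9111; S(1,+0) = 11.2800; S(1,+1) = 18.4106
  k=2: S(2,-2) = 4.2344; S(2,-1) = 6.9111; S(2,+0) = 11.2800; S(2,+1) = 18.4106; S(2,+2) = 30.0489
Terminal payoffs V(N, j) = max(S_T - K, 0):
  V(2,-2) = 0.000000; V(2,-1) = 0.000000; V(2,+0) = 0.900000; V(2,+1) = 8.030648; V(2,+2) = 19.668933
Backward induction: V(k, j) = exp(-r*dt) * [p_u * V(k+1, j+1) + p_m * V(k+1, j) + p_d * V(k+1, j-1)]
  V(1,-1) = exp(-r*dt) * [p_u*0.900000 + p_m*0.000000 + p_d*0.000000] = 0.130946
  V(1,+0) = exp(-r*dt) * [p_u*8.030648 + p_m*0.900000 + p_d*0.000000] = 1.755070
  V(1,+1) = exp(-r*dt) * [p_u*19.668933 + p_m*8.030648 + p_d*0.900000] = 8.258763
  V(0,+0) = exp(-r*dt) * [p_u*8.258763 + p_m*1.755070 + p_d*0.130946] = 2.369249

Answer: Price = V(0,0) = 2.3692


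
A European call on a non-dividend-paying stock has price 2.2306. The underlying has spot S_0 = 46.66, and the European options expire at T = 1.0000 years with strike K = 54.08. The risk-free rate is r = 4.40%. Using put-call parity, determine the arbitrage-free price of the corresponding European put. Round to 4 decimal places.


Put-call parity: C - P = S_0 * exp(-qT) - K * exp(-rT).
S_0 * exp(-qT) = 46.6600 * 1.00000000 = 46.66000000
K * exp(-rT) = 54.0800 * 0.95695396 = 51.75207002
P = C - S*exp(-qT) + K*exp(-rT)
P = 2.2306 - 46.66000000 + 51.75207002 = 7.3227

Answer: Put price = 7.3227


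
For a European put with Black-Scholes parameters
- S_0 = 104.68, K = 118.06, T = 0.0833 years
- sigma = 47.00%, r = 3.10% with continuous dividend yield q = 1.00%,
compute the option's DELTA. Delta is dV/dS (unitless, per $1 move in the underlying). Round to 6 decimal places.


Answer: Delta = -0.789223

Derivation:
d1 = -0.8060078587; d2 = -0.9416580338
phi(d1) = 0.2882973497; exp(-qT) = 0.9991673468; exp(-rT) = 0.9974210313
N(-d1) = 0.7898808411
Delta = -exp(-qT) * N(-d1) = -0.9991673468 * 0.7898808411 = -0.789223


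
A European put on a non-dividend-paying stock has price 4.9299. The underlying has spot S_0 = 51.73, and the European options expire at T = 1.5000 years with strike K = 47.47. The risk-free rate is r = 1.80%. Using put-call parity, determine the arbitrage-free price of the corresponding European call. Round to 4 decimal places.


Put-call parity: C - P = S_0 * exp(-qT) - K * exp(-rT).
S_0 * exp(-qT) = 51.7300 * 1.00000000 = 51.73000000
K * exp(-rT) = 47.4700 * 0.97336124 = 46.20545814
C = P + S*exp(-qT) - K*exp(-rT)
C = 4.9299 + 51.73000000 - 46.20545814 = 10.4544

Answer: Call price = 10.4544


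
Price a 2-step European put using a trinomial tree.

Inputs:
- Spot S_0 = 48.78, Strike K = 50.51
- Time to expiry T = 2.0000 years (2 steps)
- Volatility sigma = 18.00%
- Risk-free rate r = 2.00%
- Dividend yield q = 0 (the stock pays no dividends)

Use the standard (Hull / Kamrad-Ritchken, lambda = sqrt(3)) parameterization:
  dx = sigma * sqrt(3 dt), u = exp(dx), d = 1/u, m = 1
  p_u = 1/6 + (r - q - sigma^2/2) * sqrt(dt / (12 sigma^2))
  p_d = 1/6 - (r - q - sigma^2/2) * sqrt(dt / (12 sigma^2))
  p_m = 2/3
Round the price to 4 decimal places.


dt = T/N = 1.000000; dx = sigma*sqrt(3*dt) = 0.311769
u = exp(dx) = 1.365839; d = 1/u = 0.732151
p_u = 0.172761, p_m = 0.666667, p_d = 0.160572
Discount per step: exp(-r*dt) = 0.980199
Stock lattice S(k, j) with j the centered position index:
  k=0: S(0,+0) = 48.7800
  k=1: S(1,-1) = 35.7143; S(1,+0) = 48.7800; S(1,+1) = 66.6256
  k=2: S(2,-2) = 26.1482; S(2,-1) = 35.7143; S(2,+0) = 48.7800; S(2,+1) = 66.6256; S(2,+2) = 90.9999
Terminal payoffs V(N, j) = max(K - S_T, 0):
  V(2,-2) = 24.361754; V(2,-1) = 14.795697; V(2,+0) = 1.730000; V(2,+1) = 0.000000; V(2,+2) = 0.000000
Backward induction: V(k, j) = exp(-r*dt) * [p_u * V(k+1, j+1) + p_m * V(k+1, j) + p_d * V(k+1, j-1)]
  V(1,-1) = exp(-r*dt) * [p_u*1.730000 + p_m*14.795697 + p_d*24.361754] = 13.795806
  V(1,+0) = exp(-r*dt) * [p_u*0.000000 + p_m*1.730000 + p_d*14.795697] = 3.459233
  V(1,+1) = exp(-r*dt) * [p_u*0.000000 + p_m*0.000000 + p_d*1.730000] = 0.272290
  V(0,+0) = exp(-r*dt) * [p_u*0.272290 + p_m*3.459233 + p_d*13.795806] = 4.477961

Answer: Price = V(0,0) = 4.4780


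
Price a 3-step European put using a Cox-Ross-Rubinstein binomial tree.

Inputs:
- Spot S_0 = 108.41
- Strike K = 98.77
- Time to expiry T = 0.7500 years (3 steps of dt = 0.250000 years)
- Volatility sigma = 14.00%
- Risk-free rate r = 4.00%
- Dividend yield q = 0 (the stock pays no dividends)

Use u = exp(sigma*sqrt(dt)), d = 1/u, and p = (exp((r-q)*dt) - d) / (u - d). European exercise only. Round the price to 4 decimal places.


Answer: Price = V(0,0) = 0.9365

Derivation:
dt = T/N = 0.250000
u = exp(sigma*sqrt(dt)) = 1.072508; d = 1/u = 0.932394
p = (exp((r-q)*dt) - d) / (u - d) = 0.554235
Discount per step: exp(-r*dt) = 0.990050
Stock lattice S(k, i) with i counting down-moves:
  k=0: S(0,0) = 108.4100
  k=1: S(1,0) = 116.2706; S(1,1) = 101.0808
  k=2: S(2,0) = 124.7012; S(2,1) = 108.4100; S(2,2) = 94.2471
  k=3: S(3,0) = 133.7430; S(3,1) = 116.2706; S(3,2) = 101.0808; S(3,3) = 87.8754
Terminal payoffs V(N, i) = max(K - S_T, 0):
  V(3,0) = 0.000000; V(3,1) = 0.000000; V(3,2) = 0.000000; V(3,3) = 10.894562
Backward induction: V(k, i) = exp(-r*dt) * [p * V(k+1, i) + (1-p) * V(k+1, i+1)].
  V(2,0) = exp(-r*dt) * [p*0.000000 + (1-p)*0.000000] = 0.000000
  V(2,1) = exp(-r*dt) * [p*0.000000 + (1-p)*0.000000] = 0.000000
  V(2,2) = exp(-r*dt) * [p*0.000000 + (1-p)*10.894562] = 4.808087
  V(1,0) = exp(-r*dt) * [p*0.000000 + (1-p)*0.000000] = 0.000000
  V(1,1) = exp(-r*dt) * [p*0.000000 + (1-p)*4.808087] = 2.121949
  V(0,0) = exp(-r*dt) * [p*0.000000 + (1-p)*2.121949] = 0.936478


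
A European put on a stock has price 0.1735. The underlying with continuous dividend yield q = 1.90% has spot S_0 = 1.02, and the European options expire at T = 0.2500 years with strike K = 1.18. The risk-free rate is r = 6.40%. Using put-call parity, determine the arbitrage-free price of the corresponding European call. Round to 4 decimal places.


Answer: Call price = 0.0274

Derivation:
Put-call parity: C - P = S_0 * exp(-qT) - K * exp(-rT).
S_0 * exp(-qT) = 1.0200 * 0.99526126 = 1.01516649
K * exp(-rT) = 1.1800 * 0.98412732 = 1.16127024
C = P + S*exp(-qT) - K*exp(-rT)
C = 0.1735 + 1.01516649 - 1.16127024 = 0.0274


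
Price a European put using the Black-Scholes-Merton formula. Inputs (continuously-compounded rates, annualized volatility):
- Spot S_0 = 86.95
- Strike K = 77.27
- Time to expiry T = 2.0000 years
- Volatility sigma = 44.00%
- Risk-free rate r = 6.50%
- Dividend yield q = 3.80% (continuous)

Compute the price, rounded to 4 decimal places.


d1 = (ln(S/K) + (r - q + 0.5*sigma^2) * T) / (sigma * sqrt(T)) = 0.58758558
d2 = d1 - sigma * sqrt(T) = -0.03466839
exp(-rT) = 0.87809543; exp(-qT) = 0.92681621
P = K * exp(-rT) * N(-d2) - S_0 * exp(-qT) * N(-d1)
N(-d1) = 0.27840525; N(-d2) = 0.51382792
P = 77.2700 * 0.87809543 * 0.51382792 - 86.9500 * 0.92681621 * 0.27840525 = 12.4277

Answer: Price = 12.4277


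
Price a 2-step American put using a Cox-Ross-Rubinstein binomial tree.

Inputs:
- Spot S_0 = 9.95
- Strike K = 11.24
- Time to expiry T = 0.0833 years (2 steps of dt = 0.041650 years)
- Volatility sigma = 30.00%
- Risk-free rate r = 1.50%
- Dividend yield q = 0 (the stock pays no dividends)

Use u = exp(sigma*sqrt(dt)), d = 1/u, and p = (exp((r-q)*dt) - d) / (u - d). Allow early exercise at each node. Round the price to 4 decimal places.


dt = T/N = 0.041650
u = exp(sigma*sqrt(dt)) = 1.063138; d = 1/u = 0.940612
p = (exp((r-q)*dt) - d) / (u - d) = 0.489799
Discount per step: exp(-r*dt) = 0.999375
Stock lattice S(k, i) with i counting down-moves:
  k=0: S(0,0) = 9.9500
  k=1: S(1,0) = 10.5782; S(1,1) = 9.3591
  k=2: S(2,0) = 11.2461; S(2,1) = 9.9500; S(2,2) = 8.8033
Terminal payoffs V(N, i) = max(K - S_T, 0):
  V(2,0) = 0.000000; V(2,1) = 1.290000; V(2,2) = 2.436736
Backward induction: V(k, i) = exp(-r*dt) * [p * V(k+1, i) + (1-p) * V(k+1, i+1)]; then take max(V_cont, immediate exercise) for American.
  V(1,0) = exp(-r*dt) * [p*0.000000 + (1-p)*1.290000] = 0.657748; exercise = 0.661776; V(1,0) = max -> 0.661776
  V(1,1) = exp(-r*dt) * [p*1.290000 + (1-p)*2.436736] = 1.873895; exercise = 1.880915; V(1,1) = max -> 1.880915
  V(0,0) = exp(-r*dt) * [p*0.661776 + (1-p)*1.880915] = 1.282980; exercise = 1.290000; V(0,0) = max -> 1.290000

Answer: Price = V(0,0) = 1.2900


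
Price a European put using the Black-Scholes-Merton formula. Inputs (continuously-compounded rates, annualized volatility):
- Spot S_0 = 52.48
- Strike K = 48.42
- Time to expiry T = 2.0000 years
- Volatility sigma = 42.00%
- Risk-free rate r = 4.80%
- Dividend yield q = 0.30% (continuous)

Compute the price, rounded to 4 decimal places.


d1 = (ln(S/K) + (r - q + 0.5*sigma^2) * T) / (sigma * sqrt(T)) = 0.58406884
d2 = d1 - sigma * sqrt(T) = -0.00990085
exp(-rT) = 0.90846402; exp(-qT) = 0.99401796
P = K * exp(-rT) * N(-d2) - S_0 * exp(-qT) * N(-d1)
N(-d1) = 0.27958700; N(-d2) = 0.50394980
P = 48.4200 * 0.90846402 * 0.50394980 - 52.4800 * 0.99401796 * 0.27958700 = 7.5827

Answer: Price = 7.5827


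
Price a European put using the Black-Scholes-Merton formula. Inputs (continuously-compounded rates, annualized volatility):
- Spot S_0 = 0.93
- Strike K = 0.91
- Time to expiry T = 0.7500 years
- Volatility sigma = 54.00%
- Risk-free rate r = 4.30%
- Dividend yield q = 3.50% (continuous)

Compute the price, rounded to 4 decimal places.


d1 = (ln(S/K) + (r - q + 0.5*sigma^2) * T) / (sigma * sqrt(T)) = 0.29314422
d2 = d1 - sigma * sqrt(T) = -0.17450949
exp(-rT) = 0.96826449; exp(-qT) = 0.97409154
P = K * exp(-rT) * N(-d2) - S_0 * exp(-qT) * N(-d1)
N(-d1) = 0.38470596; N(-d2) = 0.56926746
P = 0.9100 * 0.96826449 * 0.56926746 - 0.9300 * 0.97409154 * 0.38470596 = 0.1531

Answer: Price = 0.1531


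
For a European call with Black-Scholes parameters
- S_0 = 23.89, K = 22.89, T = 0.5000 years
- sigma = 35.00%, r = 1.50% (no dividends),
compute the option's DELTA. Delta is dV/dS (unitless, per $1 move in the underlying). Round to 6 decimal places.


Answer: Delta = 0.628100

Derivation:
d1 = 0.3268240567; d2 = 0.0793366833
phi(d1) = 0.3781949350; exp(-qT) = 1.0000000000; exp(-rT) = 0.9925280548
N(d1) = 0.6280995185
Delta = exp(-qT) * N(d1) = 1.0000000000 * 0.6280995185 = 0.628100


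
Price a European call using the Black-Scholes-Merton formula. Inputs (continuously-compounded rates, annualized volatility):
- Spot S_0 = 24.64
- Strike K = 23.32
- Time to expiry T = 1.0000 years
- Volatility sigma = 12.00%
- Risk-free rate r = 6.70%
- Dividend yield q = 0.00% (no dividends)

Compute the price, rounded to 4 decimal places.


Answer: Price = 3.0553

Derivation:
d1 = (ln(S/K) + (r - q + 0.5*sigma^2) * T) / (sigma * sqrt(T)) = 1.07716481
d2 = d1 - sigma * sqrt(T) = 0.95716481
exp(-rT) = 0.93519520; exp(-qT) = 1.00000000
C = S_0 * exp(-qT) * N(d1) - K * exp(-rT) * N(d2)
N(d1) = 0.85929668; N(d2) = 0.83075796
C = 24.6400 * 1.00000000 * 0.85929668 - 23.3200 * 0.93519520 * 0.83075796 = 3.0553


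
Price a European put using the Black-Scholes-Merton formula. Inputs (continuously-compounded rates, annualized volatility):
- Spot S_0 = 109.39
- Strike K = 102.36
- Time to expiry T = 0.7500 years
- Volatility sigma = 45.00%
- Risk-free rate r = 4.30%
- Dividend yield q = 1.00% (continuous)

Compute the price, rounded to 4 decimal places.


Answer: Price = 11.7436

Derivation:
d1 = (ln(S/K) + (r - q + 0.5*sigma^2) * T) / (sigma * sqrt(T)) = 0.42880694
d2 = d1 - sigma * sqrt(T) = 0.03909551
exp(-rT) = 0.96826449; exp(-qT) = 0.99252805
P = K * exp(-rT) * N(-d2) - S_0 * exp(-qT) * N(-d1)
N(-d1) = 0.33403186; N(-d2) = 0.48440712
P = 102.3600 * 0.96826449 * 0.48440712 - 109.3900 * 0.99252805 * 0.33403186 = 11.7436


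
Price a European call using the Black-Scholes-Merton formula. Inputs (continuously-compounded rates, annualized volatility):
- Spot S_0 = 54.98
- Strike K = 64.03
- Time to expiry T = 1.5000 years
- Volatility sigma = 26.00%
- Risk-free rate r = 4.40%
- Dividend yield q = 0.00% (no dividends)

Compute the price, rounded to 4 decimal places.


d1 = (ln(S/K) + (r - q + 0.5*sigma^2) * T) / (sigma * sqrt(T)) = -0.11205549
d2 = d1 - sigma * sqrt(T) = -0.43048916
exp(-rT) = 0.93613086; exp(-qT) = 1.00000000
C = S_0 * exp(-qT) * N(d1) - K * exp(-rT) * N(d2)
N(d1) = 0.45538970; N(d2) = 0.33341993
C = 54.9800 * 1.00000000 * 0.45538970 - 64.0300 * 0.93613086 * 0.33341993 = 5.0520

Answer: Price = 5.0520


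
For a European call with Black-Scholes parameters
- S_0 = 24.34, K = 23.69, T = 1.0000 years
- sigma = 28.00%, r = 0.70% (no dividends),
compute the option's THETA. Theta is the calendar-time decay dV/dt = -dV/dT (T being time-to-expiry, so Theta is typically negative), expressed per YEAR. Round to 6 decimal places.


Answer: Theta = -1.394814

Derivation:
d1 = 0.2616716764; d2 = -0.0183283236
phi(d1) = 0.3855152351; exp(-qT) = 1.0000000000; exp(-rT) = 0.9930244429
Theta = -S*exp(-qT)*phi(d1)*sigma/(2*sqrt(T)) - r*K*exp(-rT)*N(d2) + q*S*exp(-qT)*N(d1)
N(d1) = 0.6032127106; N(d2) = 0.4926884661; sqrt(T) = 1.0000000000
Term 1 = -24.3400 * 1.0000000000 * 0.3855152351 * 0.2800 / (2 * 1.0000000000) = -1.3136817151
Term 2 = -0.0070 * 23.6900 * 0.9930244429 * 0.4926884661 = -0.0811326077
Term 3 = 0 (no dividend yield, q = 0)
Theta = -1.3136817151 + (-0.0811326077) + (0.0000000000) = -1.394814


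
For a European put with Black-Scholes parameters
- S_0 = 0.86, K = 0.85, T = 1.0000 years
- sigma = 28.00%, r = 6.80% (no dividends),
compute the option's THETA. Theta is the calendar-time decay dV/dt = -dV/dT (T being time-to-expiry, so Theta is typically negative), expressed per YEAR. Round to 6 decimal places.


d1 = 0.4246287134; d2 = 0.1446287134
phi(d1) = 0.3645493647; exp(-qT) = 1.0000000000; exp(-rT) = 0.9342604736
Theta = -S*exp(-qT)*phi(d1)*sigma/(2*sqrt(T)) + r*K*exp(-rT)*N(-d2) - q*S*exp(-qT)*N(-d1)
N(-d1) = 0.3355536790; N(-d2) = 0.4425020128; sqrt(T) = 1.0000000000
Term 1 = -0.8600 * 1.0000000000 * 0.3645493647 * 0.2800 / (2 * 1.0000000000) = -0.0438917435
Term 2 = 0.0680 * 0.8500 * 0.9342604736 * 0.4425020128 = 0.0238952217
Term 3 = 0 (no dividend yield, q = 0)
Theta = -0.0438917435 + (0.0238952217) + (0.0000000000) = -0.019997

Answer: Theta = -0.019997


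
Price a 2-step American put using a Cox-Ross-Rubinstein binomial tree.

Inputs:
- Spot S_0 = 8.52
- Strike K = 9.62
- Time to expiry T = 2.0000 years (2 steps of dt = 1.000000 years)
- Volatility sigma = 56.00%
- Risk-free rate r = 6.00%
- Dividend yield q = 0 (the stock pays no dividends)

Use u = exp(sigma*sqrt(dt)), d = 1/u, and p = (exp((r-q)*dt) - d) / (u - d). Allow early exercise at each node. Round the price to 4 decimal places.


Answer: Price = V(0,0) = 2.8514

Derivation:
dt = T/N = 1.000000
u = exp(sigma*sqrt(dt)) = 1.750673; d = 1/u = 0.571209
p = (exp((r-q)*dt) - d) / (u - d) = 0.415975
Discount per step: exp(-r*dt) = 0.941765
Stock lattice S(k, i) with i counting down-moves:
  k=0: S(0,0) = 8.5200
  k=1: S(1,0) = 14.9157; S(1,1) = 4.8667
  k=2: S(2,0) = 26.1126; S(2,1) = 8.5200; S(2,2) = 2.7799
Terminal payoffs V(N, i) = max(K - S_T, 0):
  V(2,0) = 0.000000; V(2,1) = 1.100000; V(2,2) = 6.840096
Backward induction: V(k, i) = exp(-r*dt) * [p * V(k+1, i) + (1-p) * V(k+1, i+1)]; then take max(V_cont, immediate exercise) for American.
  V(1,0) = exp(-r*dt) * [p*0.000000 + (1-p)*1.100000] = 0.605015; exercise = 0.000000; V(1,0) = max -> 0.605015
  V(1,1) = exp(-r*dt) * [p*1.100000 + (1-p)*6.840096] = 4.193074; exercise = 4.753299; V(1,1) = max -> 4.753299
  V(0,0) = exp(-r*dt) * [p*0.605015 + (1-p)*4.753299] = 2.851395; exercise = 1.100000; V(0,0) = max -> 2.851395


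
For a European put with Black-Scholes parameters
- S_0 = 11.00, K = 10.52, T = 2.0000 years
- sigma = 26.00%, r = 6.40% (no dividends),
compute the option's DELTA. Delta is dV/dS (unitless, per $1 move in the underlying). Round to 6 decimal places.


Answer: Delta = -0.256780

Derivation:
d1 = 0.6533042922; d2 = 0.2856087660
phi(d1) = 0.3222776679; exp(-qT) = 1.0000000000; exp(-rT) = 0.8798533791
N(-d1) = 0.2567800629
Delta = -exp(-qT) * N(-d1) = -1.0000000000 * 0.2567800629 = -0.256780


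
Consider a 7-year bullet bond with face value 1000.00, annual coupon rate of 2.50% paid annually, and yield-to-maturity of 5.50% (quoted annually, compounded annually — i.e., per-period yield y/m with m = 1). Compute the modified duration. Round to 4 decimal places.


Coupon per period c = face * coupon_rate / m = 25.000000
Periods per year m = 1; per-period yield y/m = 0.055000
Number of cashflows N = 7
Cashflows (t years, CF_t, discount factor 1/(1+y/m)^(m*t), PV):
  t = 1.0000: CF_t = 25.000000, DF = 0.947867, PV = 23.696682
  t = 2.0000: CF_t = 25.000000, DF = 0.898452, PV = 22.461310
  t = 3.0000: CF_t = 25.000000, DF = 0.851614, PV = 21.290342
  t = 4.0000: CF_t = 25.000000, DF = 0.807217, PV = 20.180419
  t = 5.0000: CF_t = 25.000000, DF = 0.765134, PV = 19.128359
  t = 6.0000: CF_t = 25.000000, DF = 0.725246, PV = 18.131146
  t = 7.0000: CF_t = 1025.000000, DF = 0.687437, PV = 704.622729
Price P = sum_t PV_t = 829.510986
First compute Macaulay numerator sum_t t * PV_t:
  t * PV_t at t = 1.0000: 23.696682
  t * PV_t at t = 2.0000: 44.922621
  t * PV_t at t = 3.0000: 63.871025
  t * PV_t at t = 4.0000: 80.721674
  t * PV_t at t = 5.0000: 95.641794
  t * PV_t at t = 6.0000: 108.786875
  t * PV_t at t = 7.0000: 4932.359101
Macaulay duration D = 5349.999773 / 829.510986 = 6.449583
Modified duration = D / (1 + y/m) = 6.449583 / (1 + 0.055000) = 6.113349

Answer: Modified duration = 6.1133


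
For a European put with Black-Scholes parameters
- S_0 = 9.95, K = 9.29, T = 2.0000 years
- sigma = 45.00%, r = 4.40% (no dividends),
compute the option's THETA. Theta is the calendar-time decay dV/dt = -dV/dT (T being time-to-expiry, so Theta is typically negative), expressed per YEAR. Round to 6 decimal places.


Answer: Theta = -0.340660

Derivation:
d1 = 0.5643246346; d2 = -0.0720714684
phi(d1) = 0.3402176634; exp(-qT) = 1.0000000000; exp(-rT) = 0.9157608767
Theta = -S*exp(-qT)*phi(d1)*sigma/(2*sqrt(T)) + r*K*exp(-rT)*N(-d2) - q*S*exp(-qT)*N(-d1)
N(-d1) = 0.2862666095; N(-d2) = 0.5287274840; sqrt(T) = 1.4142135624
Term 1 = -9.9500 * 1.0000000000 * 0.3402176634 * 0.4500 / (2 * 1.4142135624) = -0.5385765730
Term 2 = 0.0440 * 9.2900 * 0.9157608767 * 0.5287274840 = 0.1979166641
Term 3 = 0 (no dividend yield, q = 0)
Theta = -0.5385765730 + (0.1979166641) + (0.0000000000) = -0.340660
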